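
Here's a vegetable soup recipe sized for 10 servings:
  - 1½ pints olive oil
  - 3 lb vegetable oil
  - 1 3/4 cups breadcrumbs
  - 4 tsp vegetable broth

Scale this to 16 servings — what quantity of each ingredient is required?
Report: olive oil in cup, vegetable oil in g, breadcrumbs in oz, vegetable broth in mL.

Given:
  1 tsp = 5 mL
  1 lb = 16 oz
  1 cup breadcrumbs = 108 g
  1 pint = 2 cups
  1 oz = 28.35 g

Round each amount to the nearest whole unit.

Scaling factor: 16/10 = 8/5 = 1.6.
olive oil: 1.5 pint × 8/5 × 2 cup/pint ≈ 5 cup
vegetable oil: 3 lb × 8/5 × 16 oz/lb × 28.35 g/oz ≈ 2177 g
breadcrumbs: 1.75 cup × 8/5 × 108 g/cup ÷ 28.35 g/oz ≈ 11 oz
vegetable broth: 4 tsp × 8/5 × 5 mL/tsp = 32 mL

olive oil: 5 cup; vegetable oil: 2177 g; breadcrumbs: 11 oz; vegetable broth: 32 mL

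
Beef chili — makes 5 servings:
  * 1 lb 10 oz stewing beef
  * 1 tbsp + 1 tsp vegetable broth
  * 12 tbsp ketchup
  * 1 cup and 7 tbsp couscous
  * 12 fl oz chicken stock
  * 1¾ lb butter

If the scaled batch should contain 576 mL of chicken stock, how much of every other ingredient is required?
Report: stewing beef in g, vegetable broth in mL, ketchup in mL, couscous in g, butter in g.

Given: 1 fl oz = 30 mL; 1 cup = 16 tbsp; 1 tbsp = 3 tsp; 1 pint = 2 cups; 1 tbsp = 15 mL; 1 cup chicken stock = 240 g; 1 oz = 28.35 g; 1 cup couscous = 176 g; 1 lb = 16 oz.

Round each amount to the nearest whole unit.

The original recipe has 360 mL of chicken stock, so the scaling factor is 576 ÷ 360 = 8/5 = 1.6.
stewing beef: (1 lb + 10 oz = 1.625 lb) × 8/5 × 16 oz/lb × 28.35 g/oz ≈ 1179 g
vegetable broth: (1 tbsp + 1 tsp = 4/3 tbsp) × 8/5 × 15 mL/tbsp = 32 mL
ketchup: 12 tbsp × 8/5 × 15 mL/tbsp = 288 mL
couscous: (1 cup + 7 tbsp = 1.4375 cup) × 8/5 × 176 g/cup ≈ 405 g
butter: 1.75 lb × 8/5 × 16 oz/lb × 28.35 g/oz ≈ 1270 g

stewing beef: 1179 g; vegetable broth: 32 mL; ketchup: 288 mL; couscous: 405 g; butter: 1270 g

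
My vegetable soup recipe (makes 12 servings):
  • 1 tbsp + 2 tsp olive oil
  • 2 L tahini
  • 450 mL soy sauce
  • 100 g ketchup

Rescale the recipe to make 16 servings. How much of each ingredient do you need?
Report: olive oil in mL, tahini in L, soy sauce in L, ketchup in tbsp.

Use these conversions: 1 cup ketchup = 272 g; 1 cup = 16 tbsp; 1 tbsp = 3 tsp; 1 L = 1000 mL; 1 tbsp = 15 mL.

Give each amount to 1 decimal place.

olive oil: 33.3 mL; tahini: 2.7 L; soy sauce: 0.6 L; ketchup: 7.8 tbsp

Scaling factor: 16/12 = 4/3.
olive oil: (1 tbsp + 2 tsp = 5/3 tbsp) × 4/3 × 15 mL/tbsp ≈ 33.3 mL
tahini: 2 L × 4/3 ≈ 2.7 L
soy sauce: 450 mL × 4/3 ÷ 1000 mL/L = 0.6 L
ketchup: 100 g × 4/3 ÷ 272 g/cup × 16 tbsp/cup ≈ 7.8 tbsp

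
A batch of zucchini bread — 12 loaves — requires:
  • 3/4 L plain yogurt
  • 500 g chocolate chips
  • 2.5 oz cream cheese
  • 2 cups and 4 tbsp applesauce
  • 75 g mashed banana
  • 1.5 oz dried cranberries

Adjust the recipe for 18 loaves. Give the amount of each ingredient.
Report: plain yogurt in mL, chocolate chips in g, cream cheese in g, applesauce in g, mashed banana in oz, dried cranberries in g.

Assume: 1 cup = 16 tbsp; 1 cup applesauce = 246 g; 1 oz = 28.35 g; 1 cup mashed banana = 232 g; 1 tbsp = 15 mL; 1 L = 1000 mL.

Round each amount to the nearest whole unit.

plain yogurt: 1125 mL; chocolate chips: 750 g; cream cheese: 106 g; applesauce: 830 g; mashed banana: 4 oz; dried cranberries: 64 g

Scaling factor: 18/12 = 3/2 = 1.5.
plain yogurt: 0.75 L × 3/2 × 1000 mL/L = 1125 mL
chocolate chips: 500 g × 3/2 = 750 g
cream cheese: 2.5 oz × 3/2 × 28.35 g/oz ≈ 106 g
applesauce: (2 cup + 4 tbsp = 2.25 cup) × 3/2 × 246 g/cup ≈ 830 g
mashed banana: 75 g × 3/2 ÷ 28.35 g/oz ≈ 4 oz
dried cranberries: 1.5 oz × 3/2 × 28.35 g/oz ≈ 64 g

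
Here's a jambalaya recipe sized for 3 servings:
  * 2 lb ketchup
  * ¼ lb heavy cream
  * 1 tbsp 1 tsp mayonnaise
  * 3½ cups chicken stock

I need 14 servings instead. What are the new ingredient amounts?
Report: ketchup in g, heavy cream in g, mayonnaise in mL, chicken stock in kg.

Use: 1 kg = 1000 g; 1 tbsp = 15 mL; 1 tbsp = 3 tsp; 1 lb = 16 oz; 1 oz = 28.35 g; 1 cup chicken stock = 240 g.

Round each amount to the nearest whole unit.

ketchup: 4234 g; heavy cream: 529 g; mayonnaise: 93 mL; chicken stock: 4 kg

Scaling factor: 14/3.
ketchup: 2 lb × 14/3 × 16 oz/lb × 28.35 g/oz ≈ 4234 g
heavy cream: 0.25 lb × 14/3 × 16 oz/lb × 28.35 g/oz ≈ 529 g
mayonnaise: (1 tbsp + 1 tsp = 4/3 tbsp) × 14/3 × 15 mL/tbsp ≈ 93 mL
chicken stock: 3.5 cup × 14/3 × 240 g/cup ÷ 1000 g/kg ≈ 4 kg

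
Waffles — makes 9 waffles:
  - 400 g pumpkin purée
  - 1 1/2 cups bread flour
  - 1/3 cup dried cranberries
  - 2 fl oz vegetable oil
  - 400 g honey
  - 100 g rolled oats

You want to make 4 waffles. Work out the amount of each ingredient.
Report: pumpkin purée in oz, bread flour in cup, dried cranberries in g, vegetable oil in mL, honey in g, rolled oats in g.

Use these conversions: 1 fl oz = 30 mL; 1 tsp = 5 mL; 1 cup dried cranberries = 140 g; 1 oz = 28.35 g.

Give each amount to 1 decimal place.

Scaling factor: 4/9.
pumpkin purée: 400 g × 4/9 ÷ 28.35 g/oz ≈ 6.3 oz
bread flour: 1.5 cup × 4/9 ≈ 0.7 cup
dried cranberries: 1/3 cup × 4/9 × 140 g/cup ≈ 20.7 g
vegetable oil: 2 fl oz × 4/9 × 30 mL/fl oz ≈ 26.7 mL
honey: 400 g × 4/9 ≈ 177.8 g
rolled oats: 100 g × 4/9 ≈ 44.4 g

pumpkin purée: 6.3 oz; bread flour: 0.7 cup; dried cranberries: 20.7 g; vegetable oil: 26.7 mL; honey: 177.8 g; rolled oats: 44.4 g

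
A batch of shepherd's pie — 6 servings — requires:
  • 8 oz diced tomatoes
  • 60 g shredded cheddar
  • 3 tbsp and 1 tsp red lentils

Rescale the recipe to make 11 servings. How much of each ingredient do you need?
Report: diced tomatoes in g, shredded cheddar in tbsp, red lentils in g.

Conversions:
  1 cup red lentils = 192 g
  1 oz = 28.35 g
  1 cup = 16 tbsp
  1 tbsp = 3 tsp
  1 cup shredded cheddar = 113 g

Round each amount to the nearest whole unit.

Scaling factor: 11/6.
diced tomatoes: 8 oz × 11/6 × 28.35 g/oz ≈ 416 g
shredded cheddar: 60 g × 11/6 ÷ 113 g/cup × 16 tbsp/cup ≈ 16 tbsp
red lentils: (3 tbsp + 1 tsp = 10/3 tbsp) × 11/6 ÷ 16 tbsp/cup × 192 g/cup ≈ 73 g

diced tomatoes: 416 g; shredded cheddar: 16 tbsp; red lentils: 73 g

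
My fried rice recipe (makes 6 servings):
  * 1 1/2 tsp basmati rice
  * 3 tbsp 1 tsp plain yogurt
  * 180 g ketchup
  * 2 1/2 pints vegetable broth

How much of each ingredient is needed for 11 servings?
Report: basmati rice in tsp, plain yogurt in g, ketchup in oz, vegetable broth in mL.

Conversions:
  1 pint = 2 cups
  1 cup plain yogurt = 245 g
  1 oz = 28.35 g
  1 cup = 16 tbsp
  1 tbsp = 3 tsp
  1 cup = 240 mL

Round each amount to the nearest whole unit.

Scaling factor: 11/6.
basmati rice: 1.5 tsp × 11/6 ≈ 3 tsp
plain yogurt: (3 tbsp + 1 tsp = 10/3 tbsp) × 11/6 ÷ 16 tbsp/cup × 245 g/cup ≈ 94 g
ketchup: 180 g × 11/6 ÷ 28.35 g/oz ≈ 12 oz
vegetable broth: 2.5 pint × 11/6 × 2 cup/pint × 240 mL/cup = 2200 mL

basmati rice: 3 tsp; plain yogurt: 94 g; ketchup: 12 oz; vegetable broth: 2200 mL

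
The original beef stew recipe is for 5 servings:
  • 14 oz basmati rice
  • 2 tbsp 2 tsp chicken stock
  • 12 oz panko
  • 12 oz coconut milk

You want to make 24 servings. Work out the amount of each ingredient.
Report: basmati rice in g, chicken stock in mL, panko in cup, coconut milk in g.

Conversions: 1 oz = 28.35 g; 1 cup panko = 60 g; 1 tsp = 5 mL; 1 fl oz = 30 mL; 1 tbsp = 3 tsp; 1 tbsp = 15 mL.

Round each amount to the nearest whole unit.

basmati rice: 1905 g; chicken stock: 192 mL; panko: 27 cup; coconut milk: 1633 g

Scaling factor: 24/5 = 4.8.
basmati rice: 14 oz × 24/5 × 28.35 g/oz ≈ 1905 g
chicken stock: (2 tbsp + 2 tsp = 8/3 tbsp) × 24/5 × 15 mL/tbsp = 192 mL
panko: 12 oz × 24/5 × 28.35 g/oz ÷ 60 g/cup ≈ 27 cup
coconut milk: 12 oz × 24/5 × 28.35 g/oz ≈ 1633 g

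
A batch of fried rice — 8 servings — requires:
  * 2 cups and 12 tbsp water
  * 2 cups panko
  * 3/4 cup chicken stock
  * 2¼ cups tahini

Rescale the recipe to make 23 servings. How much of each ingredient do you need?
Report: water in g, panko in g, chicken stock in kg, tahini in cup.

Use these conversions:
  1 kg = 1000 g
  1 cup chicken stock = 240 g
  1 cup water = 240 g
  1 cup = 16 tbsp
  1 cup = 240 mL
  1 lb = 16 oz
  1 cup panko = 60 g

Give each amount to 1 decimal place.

water: 1897.5 g; panko: 345.0 g; chicken stock: 0.5 kg; tahini: 6.5 cup

Scaling factor: 23/8 = 2.875.
water: (2 cup + 12 tbsp = 2.75 cup) × 23/8 × 240 g/cup = 1897.5 g
panko: 2 cup × 23/8 × 60 g/cup = 345.0 g
chicken stock: 0.75 cup × 23/8 × 240 g/cup ÷ 1000 g/kg ≈ 0.5 kg
tahini: 2.25 cup × 23/8 ≈ 6.5 cup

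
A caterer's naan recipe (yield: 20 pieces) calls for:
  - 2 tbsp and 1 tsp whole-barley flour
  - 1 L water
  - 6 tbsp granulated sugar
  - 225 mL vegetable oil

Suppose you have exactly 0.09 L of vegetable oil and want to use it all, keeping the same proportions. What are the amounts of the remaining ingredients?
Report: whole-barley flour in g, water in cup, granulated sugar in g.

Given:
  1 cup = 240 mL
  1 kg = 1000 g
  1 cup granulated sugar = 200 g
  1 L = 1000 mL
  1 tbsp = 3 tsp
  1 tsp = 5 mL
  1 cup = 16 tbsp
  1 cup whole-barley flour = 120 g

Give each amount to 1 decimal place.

The original recipe has 0.225 L of vegetable oil, so the scaling factor is 0.09 ÷ 0.225 = 2/5 = 0.4.
whole-barley flour: (2 tbsp + 1 tsp = 7/3 tbsp) × 2/5 ÷ 16 tbsp/cup × 120 g/cup = 7.0 g
water: 1 L × 2/5 × 1000 mL/L ÷ 240 mL/cup ≈ 1.7 cup
granulated sugar: 6 tbsp × 2/5 ÷ 16 tbsp/cup × 200 g/cup = 30.0 g

whole-barley flour: 7.0 g; water: 1.7 cup; granulated sugar: 30.0 g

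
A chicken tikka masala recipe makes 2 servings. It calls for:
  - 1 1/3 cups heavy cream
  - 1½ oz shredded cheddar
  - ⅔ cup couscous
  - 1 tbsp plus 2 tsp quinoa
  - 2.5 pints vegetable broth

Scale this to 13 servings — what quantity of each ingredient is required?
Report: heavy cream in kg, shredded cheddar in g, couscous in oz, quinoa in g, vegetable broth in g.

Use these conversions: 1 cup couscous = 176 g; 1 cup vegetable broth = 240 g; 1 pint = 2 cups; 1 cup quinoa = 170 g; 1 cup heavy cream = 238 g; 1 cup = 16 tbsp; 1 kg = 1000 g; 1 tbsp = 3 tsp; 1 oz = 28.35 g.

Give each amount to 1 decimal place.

heavy cream: 2.1 kg; shredded cheddar: 276.4 g; couscous: 26.9 oz; quinoa: 115.1 g; vegetable broth: 7800.0 g

Scaling factor: 13/2 = 6.5.
heavy cream: 4/3 cup × 13/2 × 238 g/cup ÷ 1000 g/kg ≈ 2.1 kg
shredded cheddar: 1.5 oz × 13/2 × 28.35 g/oz ≈ 276.4 g
couscous: 2/3 cup × 13/2 × 176 g/cup ÷ 28.35 g/oz ≈ 26.9 oz
quinoa: (1 tbsp + 2 tsp = 5/3 tbsp) × 13/2 ÷ 16 tbsp/cup × 170 g/cup ≈ 115.1 g
vegetable broth: 2.5 pint × 13/2 × 2 cup/pint × 240 g/cup = 7800.0 g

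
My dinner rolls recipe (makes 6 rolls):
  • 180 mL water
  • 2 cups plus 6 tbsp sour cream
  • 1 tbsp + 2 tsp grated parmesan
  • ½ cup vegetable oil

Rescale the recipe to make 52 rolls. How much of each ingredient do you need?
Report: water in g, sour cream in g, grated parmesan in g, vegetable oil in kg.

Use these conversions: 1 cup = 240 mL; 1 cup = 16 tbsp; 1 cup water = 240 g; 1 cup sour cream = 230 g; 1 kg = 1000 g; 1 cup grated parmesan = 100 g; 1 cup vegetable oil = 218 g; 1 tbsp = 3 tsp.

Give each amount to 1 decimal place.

Scaling factor: 52/6 = 26/3.
water: 180 mL × 26/3 ÷ 240 mL/cup × 240 g/cup = 1560.0 g
sour cream: (2 cup + 6 tbsp = 2.375 cup) × 26/3 × 230 g/cup ≈ 4734.2 g
grated parmesan: (1 tbsp + 2 tsp = 5/3 tbsp) × 26/3 ÷ 16 tbsp/cup × 100 g/cup ≈ 90.3 g
vegetable oil: 0.5 cup × 26/3 × 218 g/cup ÷ 1000 g/kg ≈ 0.9 kg

water: 1560.0 g; sour cream: 4734.2 g; grated parmesan: 90.3 g; vegetable oil: 0.9 kg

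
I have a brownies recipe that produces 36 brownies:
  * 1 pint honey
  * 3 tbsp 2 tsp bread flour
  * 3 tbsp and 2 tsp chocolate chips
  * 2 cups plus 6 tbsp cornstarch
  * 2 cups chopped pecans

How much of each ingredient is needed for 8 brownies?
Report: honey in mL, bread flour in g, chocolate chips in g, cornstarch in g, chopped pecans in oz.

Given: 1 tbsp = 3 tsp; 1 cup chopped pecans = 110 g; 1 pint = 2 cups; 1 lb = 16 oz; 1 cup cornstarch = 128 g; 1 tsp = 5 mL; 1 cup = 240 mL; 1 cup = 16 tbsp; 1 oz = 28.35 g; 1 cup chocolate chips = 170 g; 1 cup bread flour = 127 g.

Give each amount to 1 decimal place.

honey: 106.7 mL; bread flour: 6.5 g; chocolate chips: 8.7 g; cornstarch: 67.6 g; chopped pecans: 1.7 oz

Scaling factor: 8/36 = 2/9.
honey: 1 pint × 2/9 × 2 cup/pint × 240 mL/cup ≈ 106.7 mL
bread flour: (3 tbsp + 2 tsp = 11/3 tbsp) × 2/9 ÷ 16 tbsp/cup × 127 g/cup ≈ 6.5 g
chocolate chips: (3 tbsp + 2 tsp = 11/3 tbsp) × 2/9 ÷ 16 tbsp/cup × 170 g/cup ≈ 8.7 g
cornstarch: (2 cup + 6 tbsp = 2.375 cup) × 2/9 × 128 g/cup ≈ 67.6 g
chopped pecans: 2 cup × 2/9 × 110 g/cup ÷ 28.35 g/oz ≈ 1.7 oz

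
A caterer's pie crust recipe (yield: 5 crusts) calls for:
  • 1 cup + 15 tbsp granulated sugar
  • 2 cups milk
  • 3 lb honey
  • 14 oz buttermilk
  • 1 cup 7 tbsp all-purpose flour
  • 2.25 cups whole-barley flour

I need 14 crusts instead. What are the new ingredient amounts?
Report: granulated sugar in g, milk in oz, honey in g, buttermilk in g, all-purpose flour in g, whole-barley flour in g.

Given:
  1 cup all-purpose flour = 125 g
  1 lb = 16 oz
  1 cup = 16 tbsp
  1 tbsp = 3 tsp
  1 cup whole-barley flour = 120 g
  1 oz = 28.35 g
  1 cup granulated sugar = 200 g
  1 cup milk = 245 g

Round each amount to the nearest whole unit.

granulated sugar: 1085 g; milk: 48 oz; honey: 3810 g; buttermilk: 1111 g; all-purpose flour: 503 g; whole-barley flour: 756 g

Scaling factor: 14/5 = 2.8.
granulated sugar: (1 cup + 15 tbsp = 1.9375 cup) × 14/5 × 200 g/cup = 1085 g
milk: 2 cup × 14/5 × 245 g/cup ÷ 28.35 g/oz ≈ 48 oz
honey: 3 lb × 14/5 × 16 oz/lb × 28.35 g/oz ≈ 3810 g
buttermilk: 14 oz × 14/5 × 28.35 g/oz ≈ 1111 g
all-purpose flour: (1 cup + 7 tbsp = 1.4375 cup) × 14/5 × 125 g/cup ≈ 503 g
whole-barley flour: 2.25 cup × 14/5 × 120 g/cup = 756 g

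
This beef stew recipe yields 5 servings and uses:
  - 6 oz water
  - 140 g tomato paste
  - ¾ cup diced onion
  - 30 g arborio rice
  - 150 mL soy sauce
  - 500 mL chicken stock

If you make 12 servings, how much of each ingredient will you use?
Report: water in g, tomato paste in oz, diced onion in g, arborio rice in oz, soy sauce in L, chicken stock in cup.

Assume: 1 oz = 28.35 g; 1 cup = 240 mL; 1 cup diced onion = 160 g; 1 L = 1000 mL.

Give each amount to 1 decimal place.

water: 408.2 g; tomato paste: 11.9 oz; diced onion: 288.0 g; arborio rice: 2.5 oz; soy sauce: 0.4 L; chicken stock: 5.0 cup

Scaling factor: 12/5 = 2.4.
water: 6 oz × 12/5 × 28.35 g/oz ≈ 408.2 g
tomato paste: 140 g × 12/5 ÷ 28.35 g/oz ≈ 11.9 oz
diced onion: 0.75 cup × 12/5 × 160 g/cup = 288.0 g
arborio rice: 30 g × 12/5 ÷ 28.35 g/oz ≈ 2.5 oz
soy sauce: 150 mL × 12/5 ÷ 1000 mL/L ≈ 0.4 L
chicken stock: 500 mL × 12/5 ÷ 240 mL/cup = 5.0 cup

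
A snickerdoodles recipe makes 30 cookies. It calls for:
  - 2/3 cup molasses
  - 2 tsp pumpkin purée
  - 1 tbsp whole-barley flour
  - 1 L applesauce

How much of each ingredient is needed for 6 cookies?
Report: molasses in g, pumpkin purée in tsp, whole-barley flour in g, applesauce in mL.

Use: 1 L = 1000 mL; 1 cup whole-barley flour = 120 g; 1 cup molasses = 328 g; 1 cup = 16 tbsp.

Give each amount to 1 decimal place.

molasses: 43.7 g; pumpkin purée: 0.4 tsp; whole-barley flour: 1.5 g; applesauce: 200.0 mL

Scaling factor: 6/30 = 1/5 = 0.2.
molasses: 2/3 cup × 1/5 × 328 g/cup ≈ 43.7 g
pumpkin purée: 2 tsp × 1/5 = 0.4 tsp
whole-barley flour: 1 tbsp × 1/5 ÷ 16 tbsp/cup × 120 g/cup = 1.5 g
applesauce: 1 L × 1/5 × 1000 mL/L = 200.0 mL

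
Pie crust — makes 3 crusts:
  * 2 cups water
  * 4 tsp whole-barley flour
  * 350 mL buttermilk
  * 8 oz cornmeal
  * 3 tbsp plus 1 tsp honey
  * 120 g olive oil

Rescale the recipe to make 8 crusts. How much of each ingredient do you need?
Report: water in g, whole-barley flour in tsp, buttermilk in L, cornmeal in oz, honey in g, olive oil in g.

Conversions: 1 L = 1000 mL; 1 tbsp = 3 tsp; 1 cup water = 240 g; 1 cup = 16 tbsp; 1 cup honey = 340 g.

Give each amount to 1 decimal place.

Scaling factor: 8/3.
water: 2 cup × 8/3 × 240 g/cup = 1280.0 g
whole-barley flour: 4 tsp × 8/3 ≈ 10.7 tsp
buttermilk: 350 mL × 8/3 ÷ 1000 mL/L ≈ 0.9 L
cornmeal: 8 oz × 8/3 ≈ 21.3 oz
honey: (3 tbsp + 1 tsp = 10/3 tbsp) × 8/3 ÷ 16 tbsp/cup × 340 g/cup ≈ 188.9 g
olive oil: 120 g × 8/3 = 320.0 g

water: 1280.0 g; whole-barley flour: 10.7 tsp; buttermilk: 0.9 L; cornmeal: 21.3 oz; honey: 188.9 g; olive oil: 320.0 g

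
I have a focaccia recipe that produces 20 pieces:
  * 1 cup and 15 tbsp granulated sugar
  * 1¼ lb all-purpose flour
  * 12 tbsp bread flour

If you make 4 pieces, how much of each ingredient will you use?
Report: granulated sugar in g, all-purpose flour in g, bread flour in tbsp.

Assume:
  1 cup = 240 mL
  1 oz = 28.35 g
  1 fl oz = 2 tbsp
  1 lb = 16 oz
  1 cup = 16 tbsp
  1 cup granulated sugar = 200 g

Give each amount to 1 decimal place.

granulated sugar: 77.5 g; all-purpose flour: 113.4 g; bread flour: 2.4 tbsp

Scaling factor: 4/20 = 1/5 = 0.2.
granulated sugar: (1 cup + 15 tbsp = 1.9375 cup) × 1/5 × 200 g/cup = 77.5 g
all-purpose flour: 1.25 lb × 1/5 × 16 oz/lb × 28.35 g/oz = 113.4 g
bread flour: 12 tbsp × 1/5 = 2.4 tbsp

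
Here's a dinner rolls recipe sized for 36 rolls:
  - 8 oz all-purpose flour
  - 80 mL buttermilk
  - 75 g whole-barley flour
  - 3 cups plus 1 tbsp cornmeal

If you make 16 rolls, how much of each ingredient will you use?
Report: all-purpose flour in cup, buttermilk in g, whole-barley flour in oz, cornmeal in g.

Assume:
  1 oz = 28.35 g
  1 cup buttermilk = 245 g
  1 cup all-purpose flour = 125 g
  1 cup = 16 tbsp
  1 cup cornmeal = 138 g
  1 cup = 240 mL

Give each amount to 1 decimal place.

Scaling factor: 16/36 = 4/9.
all-purpose flour: 8 oz × 4/9 × 28.35 g/oz ÷ 125 g/cup ≈ 0.8 cup
buttermilk: 80 mL × 4/9 ÷ 240 mL/cup × 245 g/cup ≈ 36.3 g
whole-barley flour: 75 g × 4/9 ÷ 28.35 g/oz ≈ 1.2 oz
cornmeal: (3 cup + 1 tbsp = 3.0625 cup) × 4/9 × 138 g/cup ≈ 187.8 g

all-purpose flour: 0.8 cup; buttermilk: 36.3 g; whole-barley flour: 1.2 oz; cornmeal: 187.8 g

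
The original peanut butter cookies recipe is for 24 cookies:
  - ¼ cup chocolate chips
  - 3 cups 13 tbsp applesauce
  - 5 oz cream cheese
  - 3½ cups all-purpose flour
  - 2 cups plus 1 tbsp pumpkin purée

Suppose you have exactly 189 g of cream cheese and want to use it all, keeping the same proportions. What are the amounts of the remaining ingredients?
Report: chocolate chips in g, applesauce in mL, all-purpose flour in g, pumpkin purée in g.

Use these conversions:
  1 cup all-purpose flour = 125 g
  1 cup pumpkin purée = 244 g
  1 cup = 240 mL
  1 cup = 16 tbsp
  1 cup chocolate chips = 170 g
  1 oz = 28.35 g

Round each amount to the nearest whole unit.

The original recipe has 141.75 g of cream cheese, so the scaling factor is 189 ÷ 141.75 = 4/3.
chocolate chips: 0.25 cup × 4/3 × 170 g/cup ≈ 57 g
applesauce: (3 cup + 13 tbsp = 3.8125 cup) × 4/3 × 240 mL/cup = 1220 mL
all-purpose flour: 3.5 cup × 4/3 × 125 g/cup ≈ 583 g
pumpkin purée: (2 cup + 1 tbsp = 2.0625 cup) × 4/3 × 244 g/cup = 671 g

chocolate chips: 57 g; applesauce: 1220 mL; all-purpose flour: 583 g; pumpkin purée: 671 g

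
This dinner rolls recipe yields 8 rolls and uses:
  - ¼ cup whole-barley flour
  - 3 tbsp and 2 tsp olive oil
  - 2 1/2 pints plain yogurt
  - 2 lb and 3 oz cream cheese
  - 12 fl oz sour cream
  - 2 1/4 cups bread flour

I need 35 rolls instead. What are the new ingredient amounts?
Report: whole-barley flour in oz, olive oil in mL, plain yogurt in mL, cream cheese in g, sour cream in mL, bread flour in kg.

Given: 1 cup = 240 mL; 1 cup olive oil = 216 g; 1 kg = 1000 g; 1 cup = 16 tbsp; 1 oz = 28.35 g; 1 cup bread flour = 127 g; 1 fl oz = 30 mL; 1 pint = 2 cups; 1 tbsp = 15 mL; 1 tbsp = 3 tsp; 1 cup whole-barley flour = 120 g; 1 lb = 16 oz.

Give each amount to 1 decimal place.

Scaling factor: 35/8 = 4.375.
whole-barley flour: 0.25 cup × 35/8 × 120 g/cup ÷ 28.35 g/oz ≈ 4.6 oz
olive oil: (3 tbsp + 2 tsp = 11/3 tbsp) × 35/8 × 15 mL/tbsp ≈ 240.6 mL
plain yogurt: 2.5 pint × 35/8 × 2 cup/pint × 240 mL/cup = 5250.0 mL
cream cheese: (2 lb + 3 oz = 2.1875 lb) × 35/8 × 16 oz/lb × 28.35 g/oz ≈ 4341.1 g
sour cream: 12 fl oz × 35/8 × 30 mL/fl oz = 1575.0 mL
bread flour: 2.25 cup × 35/8 × 127 g/cup ÷ 1000 g/kg ≈ 1.3 kg

whole-barley flour: 4.6 oz; olive oil: 240.6 mL; plain yogurt: 5250.0 mL; cream cheese: 4341.1 g; sour cream: 1575.0 mL; bread flour: 1.3 kg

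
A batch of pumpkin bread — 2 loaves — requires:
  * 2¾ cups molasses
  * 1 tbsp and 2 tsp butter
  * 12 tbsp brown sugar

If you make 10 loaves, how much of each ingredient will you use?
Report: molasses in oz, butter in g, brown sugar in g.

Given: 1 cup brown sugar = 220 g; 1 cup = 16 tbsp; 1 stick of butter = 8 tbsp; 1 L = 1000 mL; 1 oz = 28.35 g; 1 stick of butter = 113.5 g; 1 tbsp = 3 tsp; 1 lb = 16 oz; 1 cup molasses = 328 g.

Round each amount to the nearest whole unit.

molasses: 159 oz; butter: 118 g; brown sugar: 825 g

Scaling factor: 10/2 = 5.
molasses: 2.75 cup × 5 × 328 g/cup ÷ 28.35 g/oz ≈ 159 oz
butter: (1 tbsp + 2 tsp = 5/3 tbsp) × 5 ÷ 8 tbsp/stick × 113.5 g/stick ≈ 118 g
brown sugar: 12 tbsp × 5 ÷ 16 tbsp/cup × 220 g/cup = 825 g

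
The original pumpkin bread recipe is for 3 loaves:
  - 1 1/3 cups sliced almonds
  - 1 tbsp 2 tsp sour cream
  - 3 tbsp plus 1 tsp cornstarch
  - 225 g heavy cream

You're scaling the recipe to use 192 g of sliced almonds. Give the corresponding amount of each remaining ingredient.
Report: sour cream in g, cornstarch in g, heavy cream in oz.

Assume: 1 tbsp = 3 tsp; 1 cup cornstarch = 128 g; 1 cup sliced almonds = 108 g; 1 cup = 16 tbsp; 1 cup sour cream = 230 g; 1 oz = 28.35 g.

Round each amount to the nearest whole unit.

The original recipe has 144 g of sliced almonds, so the scaling factor is 192 ÷ 144 = 4/3.
sour cream: (1 tbsp + 2 tsp = 5/3 tbsp) × 4/3 ÷ 16 tbsp/cup × 230 g/cup ≈ 32 g
cornstarch: (3 tbsp + 1 tsp = 10/3 tbsp) × 4/3 ÷ 16 tbsp/cup × 128 g/cup ≈ 36 g
heavy cream: 225 g × 4/3 ÷ 28.35 g/oz ≈ 11 oz

sour cream: 32 g; cornstarch: 36 g; heavy cream: 11 oz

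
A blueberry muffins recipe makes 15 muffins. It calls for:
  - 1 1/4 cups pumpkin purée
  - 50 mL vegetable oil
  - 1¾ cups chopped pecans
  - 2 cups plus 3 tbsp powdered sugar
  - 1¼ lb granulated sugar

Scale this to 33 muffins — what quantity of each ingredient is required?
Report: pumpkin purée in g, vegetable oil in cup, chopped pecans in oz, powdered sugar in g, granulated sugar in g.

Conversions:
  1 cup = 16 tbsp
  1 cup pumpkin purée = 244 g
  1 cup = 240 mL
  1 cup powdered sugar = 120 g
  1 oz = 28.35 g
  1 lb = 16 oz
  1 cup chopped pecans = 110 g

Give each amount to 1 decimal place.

pumpkin purée: 671.0 g; vegetable oil: 0.5 cup; chopped pecans: 14.9 oz; powdered sugar: 577.5 g; granulated sugar: 1247.4 g

Scaling factor: 33/15 = 11/5 = 2.2.
pumpkin purée: 1.25 cup × 11/5 × 244 g/cup = 671.0 g
vegetable oil: 50 mL × 11/5 ÷ 240 mL/cup ≈ 0.5 cup
chopped pecans: 1.75 cup × 11/5 × 110 g/cup ÷ 28.35 g/oz ≈ 14.9 oz
powdered sugar: (2 cup + 3 tbsp = 2.1875 cup) × 11/5 × 120 g/cup = 577.5 g
granulated sugar: 1.25 lb × 11/5 × 16 oz/lb × 28.35 g/oz = 1247.4 g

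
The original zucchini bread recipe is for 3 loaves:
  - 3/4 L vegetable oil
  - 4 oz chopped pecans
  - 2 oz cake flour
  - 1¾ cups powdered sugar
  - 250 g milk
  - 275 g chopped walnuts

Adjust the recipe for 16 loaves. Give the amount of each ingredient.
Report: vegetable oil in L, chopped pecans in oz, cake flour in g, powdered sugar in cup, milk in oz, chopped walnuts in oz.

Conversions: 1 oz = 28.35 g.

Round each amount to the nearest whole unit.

vegetable oil: 4 L; chopped pecans: 21 oz; cake flour: 302 g; powdered sugar: 9 cup; milk: 47 oz; chopped walnuts: 52 oz

Scaling factor: 16/3.
vegetable oil: 0.75 L × 16/3 = 4 L
chopped pecans: 4 oz × 16/3 ≈ 21 oz
cake flour: 2 oz × 16/3 × 28.35 g/oz ≈ 302 g
powdered sugar: 1.75 cup × 16/3 ≈ 9 cup
milk: 250 g × 16/3 ÷ 28.35 g/oz ≈ 47 oz
chopped walnuts: 275 g × 16/3 ÷ 28.35 g/oz ≈ 52 oz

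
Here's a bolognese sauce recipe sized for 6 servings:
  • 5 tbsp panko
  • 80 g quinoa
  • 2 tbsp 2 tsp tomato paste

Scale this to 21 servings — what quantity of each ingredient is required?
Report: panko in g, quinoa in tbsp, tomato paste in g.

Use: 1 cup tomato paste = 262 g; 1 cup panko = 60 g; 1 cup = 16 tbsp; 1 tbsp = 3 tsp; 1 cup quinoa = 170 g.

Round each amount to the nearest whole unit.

panko: 66 g; quinoa: 26 tbsp; tomato paste: 153 g

Scaling factor: 21/6 = 7/2 = 3.5.
panko: 5 tbsp × 7/2 ÷ 16 tbsp/cup × 60 g/cup ≈ 66 g
quinoa: 80 g × 7/2 ÷ 170 g/cup × 16 tbsp/cup ≈ 26 tbsp
tomato paste: (2 tbsp + 2 tsp = 8/3 tbsp) × 7/2 ÷ 16 tbsp/cup × 262 g/cup ≈ 153 g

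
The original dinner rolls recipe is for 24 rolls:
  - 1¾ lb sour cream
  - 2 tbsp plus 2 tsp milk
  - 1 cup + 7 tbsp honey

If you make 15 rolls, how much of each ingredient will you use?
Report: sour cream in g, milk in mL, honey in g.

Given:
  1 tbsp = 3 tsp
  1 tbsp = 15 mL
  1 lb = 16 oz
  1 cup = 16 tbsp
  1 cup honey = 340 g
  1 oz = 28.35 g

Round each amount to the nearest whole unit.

sour cream: 496 g; milk: 25 mL; honey: 305 g

Scaling factor: 15/24 = 5/8 = 0.625.
sour cream: 1.75 lb × 5/8 × 16 oz/lb × 28.35 g/oz ≈ 496 g
milk: (2 tbsp + 2 tsp = 8/3 tbsp) × 5/8 × 15 mL/tbsp = 25 mL
honey: (1 cup + 7 tbsp = 1.4375 cup) × 5/8 × 340 g/cup ≈ 305 g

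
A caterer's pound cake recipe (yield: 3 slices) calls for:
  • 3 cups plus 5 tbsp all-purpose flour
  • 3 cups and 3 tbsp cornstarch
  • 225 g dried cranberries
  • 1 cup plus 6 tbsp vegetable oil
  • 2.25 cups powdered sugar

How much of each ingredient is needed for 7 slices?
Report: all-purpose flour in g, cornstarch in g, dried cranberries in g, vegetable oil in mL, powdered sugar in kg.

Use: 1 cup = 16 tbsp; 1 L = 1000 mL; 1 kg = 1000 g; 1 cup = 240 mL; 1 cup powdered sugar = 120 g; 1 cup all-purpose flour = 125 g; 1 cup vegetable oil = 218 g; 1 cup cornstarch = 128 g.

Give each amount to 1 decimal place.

all-purpose flour: 966.1 g; cornstarch: 952.0 g; dried cranberries: 525.0 g; vegetable oil: 770.0 mL; powdered sugar: 0.6 kg

Scaling factor: 7/3.
all-purpose flour: (3 cup + 5 tbsp = 3.3125 cup) × 7/3 × 125 g/cup ≈ 966.1 g
cornstarch: (3 cup + 3 tbsp = 3.1875 cup) × 7/3 × 128 g/cup = 952.0 g
dried cranberries: 225 g × 7/3 = 525.0 g
vegetable oil: (1 cup + 6 tbsp = 1.375 cup) × 7/3 × 240 mL/cup = 770.0 mL
powdered sugar: 2.25 cup × 7/3 × 120 g/cup ÷ 1000 g/kg ≈ 0.6 kg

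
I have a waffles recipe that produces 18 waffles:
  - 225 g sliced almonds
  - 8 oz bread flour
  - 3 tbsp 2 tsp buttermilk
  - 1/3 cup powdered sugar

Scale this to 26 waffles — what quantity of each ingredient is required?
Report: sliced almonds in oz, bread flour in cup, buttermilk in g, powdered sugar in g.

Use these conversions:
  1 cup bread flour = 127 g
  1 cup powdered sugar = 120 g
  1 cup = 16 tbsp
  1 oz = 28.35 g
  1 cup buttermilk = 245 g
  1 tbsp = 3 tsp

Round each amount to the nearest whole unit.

sliced almonds: 11 oz; bread flour: 3 cup; buttermilk: 81 g; powdered sugar: 58 g

Scaling factor: 26/18 = 13/9.
sliced almonds: 225 g × 13/9 ÷ 28.35 g/oz ≈ 11 oz
bread flour: 8 oz × 13/9 × 28.35 g/oz ÷ 127 g/cup ≈ 3 cup
buttermilk: (3 tbsp + 2 tsp = 11/3 tbsp) × 13/9 ÷ 16 tbsp/cup × 245 g/cup ≈ 81 g
powdered sugar: 1/3 cup × 13/9 × 120 g/cup ≈ 58 g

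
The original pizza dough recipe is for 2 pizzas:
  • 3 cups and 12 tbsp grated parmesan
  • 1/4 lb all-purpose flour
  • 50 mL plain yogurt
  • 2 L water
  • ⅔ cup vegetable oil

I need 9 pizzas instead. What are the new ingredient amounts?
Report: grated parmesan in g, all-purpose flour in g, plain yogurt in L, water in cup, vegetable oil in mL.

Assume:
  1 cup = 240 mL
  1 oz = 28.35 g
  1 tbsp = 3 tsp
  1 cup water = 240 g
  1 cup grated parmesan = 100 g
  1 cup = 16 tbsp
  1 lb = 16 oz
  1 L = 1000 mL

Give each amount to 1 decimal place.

Scaling factor: 9/2 = 4.5.
grated parmesan: (3 cup + 12 tbsp = 3.75 cup) × 9/2 × 100 g/cup = 1687.5 g
all-purpose flour: 0.25 lb × 9/2 × 16 oz/lb × 28.35 g/oz = 510.3 g
plain yogurt: 50 mL × 9/2 ÷ 1000 mL/L ≈ 0.2 L
water: 2 L × 9/2 × 1000 mL/L ÷ 240 mL/cup = 37.5 cup
vegetable oil: 2/3 cup × 9/2 × 240 mL/cup = 720.0 mL

grated parmesan: 1687.5 g; all-purpose flour: 510.3 g; plain yogurt: 0.2 L; water: 37.5 cup; vegetable oil: 720.0 mL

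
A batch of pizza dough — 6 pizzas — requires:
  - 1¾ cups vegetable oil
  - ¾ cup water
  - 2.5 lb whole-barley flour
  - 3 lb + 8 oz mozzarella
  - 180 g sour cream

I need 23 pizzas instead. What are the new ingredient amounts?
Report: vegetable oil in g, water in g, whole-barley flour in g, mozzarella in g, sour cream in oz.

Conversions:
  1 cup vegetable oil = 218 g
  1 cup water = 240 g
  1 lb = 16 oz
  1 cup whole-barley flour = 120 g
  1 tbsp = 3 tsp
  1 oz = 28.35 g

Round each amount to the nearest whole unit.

Scaling factor: 23/6.
vegetable oil: 1.75 cup × 23/6 × 218 g/cup ≈ 1462 g
water: 0.75 cup × 23/6 × 240 g/cup = 690 g
whole-barley flour: 2.5 lb × 23/6 × 16 oz/lb × 28.35 g/oz = 4347 g
mozzarella: (3 lb + 8 oz = 3.5 lb) × 23/6 × 16 oz/lb × 28.35 g/oz ≈ 6086 g
sour cream: 180 g × 23/6 ÷ 28.35 g/oz ≈ 24 oz

vegetable oil: 1462 g; water: 690 g; whole-barley flour: 4347 g; mozzarella: 6086 g; sour cream: 24 oz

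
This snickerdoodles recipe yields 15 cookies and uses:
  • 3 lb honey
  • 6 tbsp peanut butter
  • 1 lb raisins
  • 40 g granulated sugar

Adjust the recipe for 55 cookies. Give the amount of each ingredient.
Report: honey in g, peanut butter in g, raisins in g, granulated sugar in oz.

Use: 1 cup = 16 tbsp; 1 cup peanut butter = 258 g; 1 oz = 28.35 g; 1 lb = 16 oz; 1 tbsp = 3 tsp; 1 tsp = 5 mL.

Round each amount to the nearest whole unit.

Scaling factor: 55/15 = 11/3.
honey: 3 lb × 11/3 × 16 oz/lb × 28.35 g/oz ≈ 4990 g
peanut butter: 6 tbsp × 11/3 ÷ 16 tbsp/cup × 258 g/cup ≈ 355 g
raisins: 1 lb × 11/3 × 16 oz/lb × 28.35 g/oz ≈ 1663 g
granulated sugar: 40 g × 11/3 ÷ 28.35 g/oz ≈ 5 oz

honey: 4990 g; peanut butter: 355 g; raisins: 1663 g; granulated sugar: 5 oz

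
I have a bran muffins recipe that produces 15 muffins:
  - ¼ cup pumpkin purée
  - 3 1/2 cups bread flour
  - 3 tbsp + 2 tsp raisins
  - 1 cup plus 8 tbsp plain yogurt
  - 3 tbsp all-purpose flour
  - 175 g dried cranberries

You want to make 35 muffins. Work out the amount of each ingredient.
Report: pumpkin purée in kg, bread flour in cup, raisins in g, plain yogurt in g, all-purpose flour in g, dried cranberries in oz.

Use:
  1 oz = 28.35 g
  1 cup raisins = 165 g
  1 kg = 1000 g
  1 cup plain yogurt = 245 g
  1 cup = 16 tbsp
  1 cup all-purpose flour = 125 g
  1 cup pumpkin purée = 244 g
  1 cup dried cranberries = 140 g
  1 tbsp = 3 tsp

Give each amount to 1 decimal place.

Scaling factor: 35/15 = 7/3.
pumpkin purée: 0.25 cup × 7/3 × 244 g/cup ÷ 1000 g/kg ≈ 0.1 kg
bread flour: 3.5 cup × 7/3 ≈ 8.2 cup
raisins: (3 tbsp + 2 tsp = 11/3 tbsp) × 7/3 ÷ 16 tbsp/cup × 165 g/cup ≈ 88.2 g
plain yogurt: (1 cup + 8 tbsp = 1.5 cup) × 7/3 × 245 g/cup = 857.5 g
all-purpose flour: 3 tbsp × 7/3 ÷ 16 tbsp/cup × 125 g/cup ≈ 54.7 g
dried cranberries: 175 g × 7/3 ÷ 28.35 g/oz ≈ 14.4 oz

pumpkin purée: 0.1 kg; bread flour: 8.2 cup; raisins: 88.2 g; plain yogurt: 857.5 g; all-purpose flour: 54.7 g; dried cranberries: 14.4 oz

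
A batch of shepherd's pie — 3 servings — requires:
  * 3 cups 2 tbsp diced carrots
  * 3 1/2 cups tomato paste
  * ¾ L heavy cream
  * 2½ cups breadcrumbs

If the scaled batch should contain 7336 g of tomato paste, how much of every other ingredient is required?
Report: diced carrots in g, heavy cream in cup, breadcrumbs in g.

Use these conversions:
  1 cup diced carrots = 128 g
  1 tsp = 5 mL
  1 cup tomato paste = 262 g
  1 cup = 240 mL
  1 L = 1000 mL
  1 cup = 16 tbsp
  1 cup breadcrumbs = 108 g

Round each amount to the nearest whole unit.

The original recipe has 917 g of tomato paste, so the scaling factor is 7336 ÷ 917 = 8.
diced carrots: (3 cup + 2 tbsp = 3.125 cup) × 8 × 128 g/cup = 3200 g
heavy cream: 0.75 L × 8 × 1000 mL/L ÷ 240 mL/cup = 25 cup
breadcrumbs: 2.5 cup × 8 × 108 g/cup = 2160 g

diced carrots: 3200 g; heavy cream: 25 cup; breadcrumbs: 2160 g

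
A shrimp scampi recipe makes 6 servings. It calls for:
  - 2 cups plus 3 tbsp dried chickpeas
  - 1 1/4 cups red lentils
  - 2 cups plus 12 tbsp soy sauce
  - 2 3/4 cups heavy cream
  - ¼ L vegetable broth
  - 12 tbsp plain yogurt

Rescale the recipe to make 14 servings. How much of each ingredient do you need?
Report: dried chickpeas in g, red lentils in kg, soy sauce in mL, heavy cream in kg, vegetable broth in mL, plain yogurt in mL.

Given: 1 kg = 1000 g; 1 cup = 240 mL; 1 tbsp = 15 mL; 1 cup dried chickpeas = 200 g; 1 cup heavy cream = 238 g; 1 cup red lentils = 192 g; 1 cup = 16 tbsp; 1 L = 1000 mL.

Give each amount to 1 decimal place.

dried chickpeas: 1020.8 g; red lentils: 0.6 kg; soy sauce: 1540.0 mL; heavy cream: 1.5 kg; vegetable broth: 583.3 mL; plain yogurt: 420.0 mL

Scaling factor: 14/6 = 7/3.
dried chickpeas: (2 cup + 3 tbsp = 2.1875 cup) × 7/3 × 200 g/cup ≈ 1020.8 g
red lentils: 1.25 cup × 7/3 × 192 g/cup ÷ 1000 g/kg ≈ 0.6 kg
soy sauce: (2 cup + 12 tbsp = 2.75 cup) × 7/3 × 240 mL/cup = 1540.0 mL
heavy cream: 2.75 cup × 7/3 × 238 g/cup ÷ 1000 g/kg ≈ 1.5 kg
vegetable broth: 0.25 L × 7/3 × 1000 mL/L ≈ 583.3 mL
plain yogurt: 12 tbsp × 7/3 × 15 mL/tbsp = 420.0 mL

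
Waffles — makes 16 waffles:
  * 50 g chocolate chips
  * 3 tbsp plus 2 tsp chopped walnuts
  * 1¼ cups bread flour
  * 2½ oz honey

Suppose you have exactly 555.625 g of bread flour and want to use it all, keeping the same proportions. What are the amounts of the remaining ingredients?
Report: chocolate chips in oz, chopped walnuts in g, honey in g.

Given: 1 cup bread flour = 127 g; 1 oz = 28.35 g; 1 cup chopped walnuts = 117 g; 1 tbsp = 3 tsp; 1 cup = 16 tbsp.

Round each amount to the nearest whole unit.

chocolate chips: 6 oz; chopped walnuts: 94 g; honey: 248 g

The original recipe has 158.75 g of bread flour, so the scaling factor is 555.625 ÷ 158.75 = 7/2 = 3.5.
chocolate chips: 50 g × 7/2 ÷ 28.35 g/oz ≈ 6 oz
chopped walnuts: (3 tbsp + 2 tsp = 11/3 tbsp) × 7/2 ÷ 16 tbsp/cup × 117 g/cup ≈ 94 g
honey: 2.5 oz × 7/2 × 28.35 g/oz ≈ 248 g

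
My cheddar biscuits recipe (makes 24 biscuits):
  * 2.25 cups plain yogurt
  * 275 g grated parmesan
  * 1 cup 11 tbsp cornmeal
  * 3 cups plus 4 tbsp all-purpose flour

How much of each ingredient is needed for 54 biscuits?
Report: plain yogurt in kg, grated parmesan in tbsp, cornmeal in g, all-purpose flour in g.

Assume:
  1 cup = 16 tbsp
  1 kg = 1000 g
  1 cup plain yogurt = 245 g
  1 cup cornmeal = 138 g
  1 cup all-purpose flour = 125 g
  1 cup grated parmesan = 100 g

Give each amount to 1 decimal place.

plain yogurt: 1.2 kg; grated parmesan: 99.0 tbsp; cornmeal: 524.0 g; all-purpose flour: 914.1 g

Scaling factor: 54/24 = 9/4 = 2.25.
plain yogurt: 2.25 cup × 9/4 × 245 g/cup ÷ 1000 g/kg ≈ 1.2 kg
grated parmesan: 275 g × 9/4 ÷ 100 g/cup × 16 tbsp/cup = 99.0 tbsp
cornmeal: (1 cup + 11 tbsp = 1.6875 cup) × 9/4 × 138 g/cup ≈ 524.0 g
all-purpose flour: (3 cup + 4 tbsp = 3.25 cup) × 9/4 × 125 g/cup ≈ 914.1 g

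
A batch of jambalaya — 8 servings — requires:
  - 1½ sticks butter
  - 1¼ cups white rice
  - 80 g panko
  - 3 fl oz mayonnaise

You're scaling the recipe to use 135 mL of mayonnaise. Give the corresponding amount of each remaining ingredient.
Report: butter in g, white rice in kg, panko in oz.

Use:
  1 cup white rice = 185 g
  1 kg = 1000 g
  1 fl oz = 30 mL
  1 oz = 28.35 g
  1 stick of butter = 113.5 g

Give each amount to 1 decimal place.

butter: 255.4 g; white rice: 0.3 kg; panko: 4.2 oz

The original recipe has 90 mL of mayonnaise, so the scaling factor is 135 ÷ 90 = 3/2 = 1.5.
butter: 1.5 stick × 3/2 × 113.5 g/stick ≈ 255.4 g
white rice: 1.25 cup × 3/2 × 185 g/cup ÷ 1000 g/kg ≈ 0.3 kg
panko: 80 g × 3/2 ÷ 28.35 g/oz ≈ 4.2 oz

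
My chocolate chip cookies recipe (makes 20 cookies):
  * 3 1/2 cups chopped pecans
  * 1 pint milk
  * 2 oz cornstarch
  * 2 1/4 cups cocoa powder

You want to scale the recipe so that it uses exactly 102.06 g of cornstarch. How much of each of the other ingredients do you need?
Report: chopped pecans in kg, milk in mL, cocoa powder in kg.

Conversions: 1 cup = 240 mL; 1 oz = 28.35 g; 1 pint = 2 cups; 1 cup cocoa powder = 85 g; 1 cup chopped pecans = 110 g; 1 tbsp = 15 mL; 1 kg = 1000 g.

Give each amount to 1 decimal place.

The original recipe has 56.7 g of cornstarch, so the scaling factor is 102.06 ÷ 56.7 = 9/5 = 1.8.
chopped pecans: 3.5 cup × 9/5 × 110 g/cup ÷ 1000 g/kg ≈ 0.7 kg
milk: 1 pint × 9/5 × 2 cup/pint × 240 mL/cup = 864.0 mL
cocoa powder: 2.25 cup × 9/5 × 85 g/cup ÷ 1000 g/kg ≈ 0.3 kg

chopped pecans: 0.7 kg; milk: 864.0 mL; cocoa powder: 0.3 kg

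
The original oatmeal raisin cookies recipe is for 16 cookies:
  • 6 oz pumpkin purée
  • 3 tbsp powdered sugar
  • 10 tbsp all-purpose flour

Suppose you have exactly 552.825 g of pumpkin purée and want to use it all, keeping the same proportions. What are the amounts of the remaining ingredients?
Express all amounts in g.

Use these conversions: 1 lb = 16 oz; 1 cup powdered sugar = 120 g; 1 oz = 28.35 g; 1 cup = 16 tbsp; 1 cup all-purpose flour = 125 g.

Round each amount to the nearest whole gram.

powdered sugar: 73 g; all-purpose flour: 254 g

The original recipe has 170.1 g of pumpkin purée, so the scaling factor is 552.825 ÷ 170.1 = 13/4 = 3.25.
powdered sugar: 3 tbsp × 13/4 ÷ 16 tbsp/cup × 120 g/cup ≈ 73 g
all-purpose flour: 10 tbsp × 13/4 ÷ 16 tbsp/cup × 125 g/cup ≈ 254 g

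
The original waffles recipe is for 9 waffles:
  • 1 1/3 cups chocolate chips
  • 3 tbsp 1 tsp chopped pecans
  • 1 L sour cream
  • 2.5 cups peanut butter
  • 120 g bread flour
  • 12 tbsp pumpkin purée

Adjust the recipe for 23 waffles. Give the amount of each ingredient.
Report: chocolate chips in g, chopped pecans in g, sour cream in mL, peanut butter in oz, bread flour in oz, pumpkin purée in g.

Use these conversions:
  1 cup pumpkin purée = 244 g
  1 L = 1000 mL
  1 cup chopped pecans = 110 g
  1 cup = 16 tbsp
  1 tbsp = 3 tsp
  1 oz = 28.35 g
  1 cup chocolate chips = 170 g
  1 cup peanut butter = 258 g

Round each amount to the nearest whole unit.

Scaling factor: 23/9.
chocolate chips: 4/3 cup × 23/9 × 170 g/cup ≈ 579 g
chopped pecans: (3 tbsp + 1 tsp = 10/3 tbsp) × 23/9 ÷ 16 tbsp/cup × 110 g/cup ≈ 59 g
sour cream: 1 L × 23/9 × 1000 mL/L ≈ 2556 mL
peanut butter: 2.5 cup × 23/9 × 258 g/cup ÷ 28.35 g/oz ≈ 58 oz
bread flour: 120 g × 23/9 ÷ 28.35 g/oz ≈ 11 oz
pumpkin purée: 12 tbsp × 23/9 ÷ 16 tbsp/cup × 244 g/cup ≈ 468 g

chocolate chips: 579 g; chopped pecans: 59 g; sour cream: 2556 mL; peanut butter: 58 oz; bread flour: 11 oz; pumpkin purée: 468 g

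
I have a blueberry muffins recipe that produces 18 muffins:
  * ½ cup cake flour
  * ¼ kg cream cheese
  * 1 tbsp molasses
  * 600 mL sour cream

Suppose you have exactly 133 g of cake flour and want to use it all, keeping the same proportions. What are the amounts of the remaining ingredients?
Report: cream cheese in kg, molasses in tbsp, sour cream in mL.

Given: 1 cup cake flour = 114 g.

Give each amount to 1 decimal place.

cream cheese: 0.6 kg; molasses: 2.3 tbsp; sour cream: 1400.0 mL

The original recipe has 57 g of cake flour, so the scaling factor is 133 ÷ 57 = 7/3.
cream cheese: 0.25 kg × 7/3 ≈ 0.6 kg
molasses: 1 tbsp × 7/3 ≈ 2.3 tbsp
sour cream: 600 mL × 7/3 = 1400.0 mL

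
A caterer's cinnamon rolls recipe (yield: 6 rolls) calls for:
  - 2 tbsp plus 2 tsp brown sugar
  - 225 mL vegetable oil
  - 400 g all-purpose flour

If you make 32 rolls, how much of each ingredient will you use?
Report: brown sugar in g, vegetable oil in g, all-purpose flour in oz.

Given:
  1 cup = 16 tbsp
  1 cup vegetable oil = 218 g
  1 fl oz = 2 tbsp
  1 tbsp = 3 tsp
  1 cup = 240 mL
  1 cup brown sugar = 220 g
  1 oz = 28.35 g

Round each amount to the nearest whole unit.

brown sugar: 196 g; vegetable oil: 1090 g; all-purpose flour: 75 oz

Scaling factor: 32/6 = 16/3.
brown sugar: (2 tbsp + 2 tsp = 8/3 tbsp) × 16/3 ÷ 16 tbsp/cup × 220 g/cup ≈ 196 g
vegetable oil: 225 mL × 16/3 ÷ 240 mL/cup × 218 g/cup = 1090 g
all-purpose flour: 400 g × 16/3 ÷ 28.35 g/oz ≈ 75 oz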